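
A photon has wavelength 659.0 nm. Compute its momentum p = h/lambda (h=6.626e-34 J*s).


p = h / lambda
= 6.626e-34 / (659.0e-9)
= 6.626e-34 / 6.5900e-07
= 1.0055e-27 kg*m/s

1.0055e-27


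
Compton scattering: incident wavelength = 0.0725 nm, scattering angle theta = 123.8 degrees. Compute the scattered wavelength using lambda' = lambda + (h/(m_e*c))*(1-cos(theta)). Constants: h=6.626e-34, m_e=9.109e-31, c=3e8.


Compton wavelength: h/(m_e*c) = 2.4247e-12 m
d_lambda = 2.4247e-12 * (1 - cos(123.8 deg))
= 2.4247e-12 * 1.556296
= 3.7736e-12 m = 0.003774 nm
lambda' = 0.0725 + 0.003774
= 0.076274 nm

0.076274


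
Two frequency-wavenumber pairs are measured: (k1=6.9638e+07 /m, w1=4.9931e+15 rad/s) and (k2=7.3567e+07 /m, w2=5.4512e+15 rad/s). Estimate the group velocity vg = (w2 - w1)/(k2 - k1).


vg = (w2 - w1) / (k2 - k1)
= (5.4512e+15 - 4.9931e+15) / (7.3567e+07 - 6.9638e+07)
= 4.5810e+14 / 3.9290e+06
= 1.1659e+08 m/s

1.1659e+08


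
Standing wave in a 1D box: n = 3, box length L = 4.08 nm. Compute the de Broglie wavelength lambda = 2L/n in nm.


lambda = 2L / n
= 2 * 4.08 / 3
= 8.16 / 3
= 2.72 nm

2.72


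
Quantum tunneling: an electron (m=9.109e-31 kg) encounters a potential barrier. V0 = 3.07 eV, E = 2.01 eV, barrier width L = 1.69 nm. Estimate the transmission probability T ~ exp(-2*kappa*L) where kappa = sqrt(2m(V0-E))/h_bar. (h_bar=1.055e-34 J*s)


V0 - E = 1.06 eV = 1.6981e-19 J
kappa = sqrt(2 * m * (V0-E)) / h_bar
= sqrt(2 * 9.109e-31 * 1.6981e-19) / 1.055e-34
= 5.2721e+09 /m
2*kappa*L = 2 * 5.2721e+09 * 1.69e-9
= 17.8196
T = exp(-17.8196) = 1.824027e-08

1.824027e-08


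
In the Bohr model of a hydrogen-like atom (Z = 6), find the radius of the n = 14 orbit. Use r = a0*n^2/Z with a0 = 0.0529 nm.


r = a0 * n^2 / Z
= 0.0529 * 14^2 / 6
= 0.0529 * 196 / 6
= 1.7281 nm

1.7281


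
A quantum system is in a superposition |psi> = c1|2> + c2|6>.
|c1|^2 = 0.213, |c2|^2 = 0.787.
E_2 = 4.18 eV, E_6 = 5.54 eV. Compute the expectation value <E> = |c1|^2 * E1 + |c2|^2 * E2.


<E> = |c1|^2 * E1 + |c2|^2 * E2
= 0.213 * 4.18 + 0.787 * 5.54
= 0.8903 + 4.36
= 5.2503 eV

5.2503


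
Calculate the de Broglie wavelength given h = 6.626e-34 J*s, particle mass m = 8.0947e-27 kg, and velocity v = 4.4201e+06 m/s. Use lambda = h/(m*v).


lambda = h / (m * v)
= 6.626e-34 / (8.0947e-27 * 4.4201e+06)
= 6.626e-34 / 3.5779e-20
= 1.8519e-14 m

1.8519e-14


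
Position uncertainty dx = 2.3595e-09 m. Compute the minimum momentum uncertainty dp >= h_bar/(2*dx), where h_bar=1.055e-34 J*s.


dp = h_bar / (2 * dx)
= 1.055e-34 / (2 * 2.3595e-09)
= 1.055e-34 / 4.7190e-09
= 2.2356e-26 kg*m/s

2.2356e-26


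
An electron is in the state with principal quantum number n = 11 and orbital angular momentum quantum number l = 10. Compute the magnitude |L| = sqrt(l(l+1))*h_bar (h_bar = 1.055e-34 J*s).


L = sqrt(l*(l+1)) * h_bar
= sqrt(10 * 11) * 1.055e-34
= sqrt(110) * 1.055e-34
= 10.4881 * 1.055e-34
= 1.1065e-33 J*s

1.1065e-33


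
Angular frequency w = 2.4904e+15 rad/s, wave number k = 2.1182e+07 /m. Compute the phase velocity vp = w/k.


vp = w / k
= 2.4904e+15 / 2.1182e+07
= 1.1757e+08 m/s

1.1757e+08


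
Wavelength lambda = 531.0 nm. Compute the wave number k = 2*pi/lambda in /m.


k = 2 * pi / lambda
= 6.2832 / (531.0e-9)
= 6.2832 / 5.3100e-07
= 1.1833e+07 /m

1.1833e+07


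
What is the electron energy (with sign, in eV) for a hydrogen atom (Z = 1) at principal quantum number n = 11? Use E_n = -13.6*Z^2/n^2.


E_n = -13.6 * Z^2 / n^2
= -13.6 * 1^2 / 11^2
= -13.6 * 1 / 121
= -0.1124 eV

-0.1124


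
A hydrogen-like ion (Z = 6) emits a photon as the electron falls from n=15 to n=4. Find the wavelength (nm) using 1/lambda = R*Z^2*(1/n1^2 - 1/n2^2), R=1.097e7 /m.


1/lambda = R * Z^2 * (1/n1^2 - 1/n2^2)
= 1.097e7 * 6^2 * (1/4^2 - 1/15^2)
= 1.097e7 * 36 * (0.0625 - 0.004444)
= 2.2927e+07 /m
lambda = 1 / 2.2927e+07
= 43.6161 nm

43.6161


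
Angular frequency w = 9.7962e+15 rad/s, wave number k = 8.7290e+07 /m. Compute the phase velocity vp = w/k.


vp = w / k
= 9.7962e+15 / 8.7290e+07
= 1.1223e+08 m/s

1.1223e+08


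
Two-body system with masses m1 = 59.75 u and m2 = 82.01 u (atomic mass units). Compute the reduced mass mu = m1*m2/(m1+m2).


mu = m1 * m2 / (m1 + m2)
= 59.75 * 82.01 / (59.75 + 82.01)
= 4900.0975 / 141.76
= 34.5662 u

34.5662


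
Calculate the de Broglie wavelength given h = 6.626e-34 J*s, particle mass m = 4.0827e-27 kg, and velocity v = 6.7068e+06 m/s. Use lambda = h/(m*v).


lambda = h / (m * v)
= 6.626e-34 / (4.0827e-27 * 6.7068e+06)
= 6.626e-34 / 2.7382e-20
= 2.4199e-14 m

2.4199e-14


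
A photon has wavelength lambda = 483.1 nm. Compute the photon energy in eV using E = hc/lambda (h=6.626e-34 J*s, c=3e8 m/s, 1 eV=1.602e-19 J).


E = hc / lambda
= (6.626e-34)(3e8) / (483.1e-9)
= 1.9878e-25 / 4.8310e-07
= 4.1147e-19 J
Converting to eV: 4.1147e-19 / 1.602e-19
= 2.5685 eV

2.5685


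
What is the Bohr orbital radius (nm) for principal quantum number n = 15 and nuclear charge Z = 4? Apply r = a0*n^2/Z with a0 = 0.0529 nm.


r = a0 * n^2 / Z
= 0.0529 * 15^2 / 4
= 0.0529 * 225 / 4
= 2.9756 nm

2.9756


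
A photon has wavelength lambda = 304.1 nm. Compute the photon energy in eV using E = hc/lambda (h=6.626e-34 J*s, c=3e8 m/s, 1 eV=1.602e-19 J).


E = hc / lambda
= (6.626e-34)(3e8) / (304.1e-9)
= 1.9878e-25 / 3.0410e-07
= 6.5367e-19 J
Converting to eV: 6.5367e-19 / 1.602e-19
= 4.0803 eV

4.0803


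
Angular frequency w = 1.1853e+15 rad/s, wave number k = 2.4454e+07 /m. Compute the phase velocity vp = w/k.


vp = w / k
= 1.1853e+15 / 2.4454e+07
= 4.8471e+07 m/s

4.8471e+07


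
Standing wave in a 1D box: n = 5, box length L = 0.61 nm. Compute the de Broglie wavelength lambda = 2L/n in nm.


lambda = 2L / n
= 2 * 0.61 / 5
= 1.22 / 5
= 0.244 nm

0.244


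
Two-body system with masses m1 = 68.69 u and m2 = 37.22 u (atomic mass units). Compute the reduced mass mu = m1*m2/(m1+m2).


mu = m1 * m2 / (m1 + m2)
= 68.69 * 37.22 / (68.69 + 37.22)
= 2556.6418 / 105.91
= 24.1398 u

24.1398


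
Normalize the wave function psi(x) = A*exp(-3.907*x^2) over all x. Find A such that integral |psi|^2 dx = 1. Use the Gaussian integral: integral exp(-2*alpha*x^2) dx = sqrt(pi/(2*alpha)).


integral |psi|^2 dx = A^2 * sqrt(pi/(2*alpha)) = 1
A^2 = sqrt(2*alpha/pi)
= sqrt(2 * 3.907 / pi)
= 1.577109
A = sqrt(1.577109)
= 1.2558

1.2558


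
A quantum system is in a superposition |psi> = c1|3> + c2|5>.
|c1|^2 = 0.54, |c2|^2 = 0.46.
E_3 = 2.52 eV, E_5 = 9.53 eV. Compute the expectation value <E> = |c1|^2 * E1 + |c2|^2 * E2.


<E> = |c1|^2 * E1 + |c2|^2 * E2
= 0.54 * 2.52 + 0.46 * 9.53
= 1.3608 + 4.3838
= 5.7446 eV

5.7446


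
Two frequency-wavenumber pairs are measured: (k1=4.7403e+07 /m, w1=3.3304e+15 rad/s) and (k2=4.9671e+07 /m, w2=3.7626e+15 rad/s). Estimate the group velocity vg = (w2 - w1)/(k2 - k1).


vg = (w2 - w1) / (k2 - k1)
= (3.7626e+15 - 3.3304e+15) / (4.9671e+07 - 4.7403e+07)
= 4.3220e+14 / 2.2680e+06
= 1.9056e+08 m/s

1.9056e+08


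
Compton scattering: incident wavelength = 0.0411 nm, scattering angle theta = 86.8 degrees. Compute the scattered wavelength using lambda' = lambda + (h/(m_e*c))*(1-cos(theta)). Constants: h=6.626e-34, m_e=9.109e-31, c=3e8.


Compton wavelength: h/(m_e*c) = 2.4247e-12 m
d_lambda = 2.4247e-12 * (1 - cos(86.8 deg))
= 2.4247e-12 * 0.944178
= 2.2894e-12 m = 0.002289 nm
lambda' = 0.0411 + 0.002289
= 0.043389 nm

0.043389


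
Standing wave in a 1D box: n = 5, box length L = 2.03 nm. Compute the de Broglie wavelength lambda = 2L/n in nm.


lambda = 2L / n
= 2 * 2.03 / 5
= 4.06 / 5
= 0.812 nm

0.812


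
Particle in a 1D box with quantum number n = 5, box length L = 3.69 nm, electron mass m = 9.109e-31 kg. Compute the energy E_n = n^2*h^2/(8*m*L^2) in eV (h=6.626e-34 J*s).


E = n^2 * h^2 / (8 * m * L^2)
= 5^2 * (6.626e-34)^2 / (8 * 9.109e-31 * (3.69e-9)^2)
= 25 * 4.3904e-67 / (8 * 9.109e-31 * 1.3616e-17)
= 1.1062e-19 J
= 0.6905 eV

0.6905


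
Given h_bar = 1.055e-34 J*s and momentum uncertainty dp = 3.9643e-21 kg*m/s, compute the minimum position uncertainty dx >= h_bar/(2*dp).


dx = h_bar / (2 * dp)
= 1.055e-34 / (2 * 3.9643e-21)
= 1.055e-34 / 7.9286e-21
= 1.3306e-14 m

1.3306e-14


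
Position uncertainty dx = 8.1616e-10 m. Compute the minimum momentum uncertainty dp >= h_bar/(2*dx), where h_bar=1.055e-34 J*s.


dp = h_bar / (2 * dx)
= 1.055e-34 / (2 * 8.1616e-10)
= 1.055e-34 / 1.6323e-09
= 6.4632e-26 kg*m/s

6.4632e-26


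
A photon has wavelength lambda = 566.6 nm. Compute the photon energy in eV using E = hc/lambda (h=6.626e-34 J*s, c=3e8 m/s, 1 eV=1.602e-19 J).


E = hc / lambda
= (6.626e-34)(3e8) / (566.6e-9)
= 1.9878e-25 / 5.6660e-07
= 3.5083e-19 J
Converting to eV: 3.5083e-19 / 1.602e-19
= 2.1899 eV

2.1899


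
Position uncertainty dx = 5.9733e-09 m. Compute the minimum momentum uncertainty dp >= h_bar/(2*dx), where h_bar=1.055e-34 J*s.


dp = h_bar / (2 * dx)
= 1.055e-34 / (2 * 5.9733e-09)
= 1.055e-34 / 1.1947e-08
= 8.8310e-27 kg*m/s

8.8310e-27


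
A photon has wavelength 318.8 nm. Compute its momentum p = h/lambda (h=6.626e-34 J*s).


p = h / lambda
= 6.626e-34 / (318.8e-9)
= 6.626e-34 / 3.1880e-07
= 2.0784e-27 kg*m/s

2.0784e-27


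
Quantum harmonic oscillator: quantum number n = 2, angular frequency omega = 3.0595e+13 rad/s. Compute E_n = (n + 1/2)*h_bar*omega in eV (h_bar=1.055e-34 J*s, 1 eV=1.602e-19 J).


E = (n + 1/2) * h_bar * omega
= (2 + 0.5) * 1.055e-34 * 3.0595e+13
= 2.5 * 3.2278e-21
= 8.0694e-21 J
= 0.0504 eV

0.0504


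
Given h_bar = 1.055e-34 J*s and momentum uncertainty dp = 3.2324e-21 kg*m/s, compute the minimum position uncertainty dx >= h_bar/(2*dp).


dx = h_bar / (2 * dp)
= 1.055e-34 / (2 * 3.2324e-21)
= 1.055e-34 / 6.4648e-21
= 1.6319e-14 m

1.6319e-14


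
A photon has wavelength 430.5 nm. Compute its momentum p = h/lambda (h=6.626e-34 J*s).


p = h / lambda
= 6.626e-34 / (430.5e-9)
= 6.626e-34 / 4.3050e-07
= 1.5391e-27 kg*m/s

1.5391e-27


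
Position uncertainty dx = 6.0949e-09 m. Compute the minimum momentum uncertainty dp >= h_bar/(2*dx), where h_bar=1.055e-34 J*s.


dp = h_bar / (2 * dx)
= 1.055e-34 / (2 * 6.0949e-09)
= 1.055e-34 / 1.2190e-08
= 8.6548e-27 kg*m/s

8.6548e-27


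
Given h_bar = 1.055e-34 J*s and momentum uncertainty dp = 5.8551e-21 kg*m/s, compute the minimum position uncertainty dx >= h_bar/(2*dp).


dx = h_bar / (2 * dp)
= 1.055e-34 / (2 * 5.8551e-21)
= 1.055e-34 / 1.1710e-20
= 9.0092e-15 m

9.0092e-15


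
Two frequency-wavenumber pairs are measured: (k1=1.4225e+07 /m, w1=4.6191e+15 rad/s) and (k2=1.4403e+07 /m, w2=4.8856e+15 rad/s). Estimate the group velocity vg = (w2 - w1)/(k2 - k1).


vg = (w2 - w1) / (k2 - k1)
= (4.8856e+15 - 4.6191e+15) / (1.4403e+07 - 1.4225e+07)
= 2.6650e+14 / 1.7800e+05
= 1.4972e+09 m/s

1.4972e+09


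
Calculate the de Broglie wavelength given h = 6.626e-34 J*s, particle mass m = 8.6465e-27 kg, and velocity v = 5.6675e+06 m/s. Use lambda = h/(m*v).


lambda = h / (m * v)
= 6.626e-34 / (8.6465e-27 * 5.6675e+06)
= 6.626e-34 / 4.9004e-20
= 1.3521e-14 m

1.3521e-14


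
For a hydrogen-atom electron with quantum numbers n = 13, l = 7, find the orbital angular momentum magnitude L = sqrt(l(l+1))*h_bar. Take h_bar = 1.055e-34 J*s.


L = sqrt(l*(l+1)) * h_bar
= sqrt(7 * 8) * 1.055e-34
= sqrt(56) * 1.055e-34
= 7.4833 * 1.055e-34
= 7.8949e-34 J*s

7.8949e-34


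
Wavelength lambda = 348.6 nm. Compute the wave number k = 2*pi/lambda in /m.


k = 2 * pi / lambda
= 6.2832 / (348.6e-9)
= 6.2832 / 3.4860e-07
= 1.8024e+07 /m

1.8024e+07


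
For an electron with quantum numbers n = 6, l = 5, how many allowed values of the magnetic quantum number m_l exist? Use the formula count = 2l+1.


m_l ranges from -l to +l in integer steps
So m_l goes from -5 to +5
Count = 2l + 1 = 2*5 + 1
= 11

11


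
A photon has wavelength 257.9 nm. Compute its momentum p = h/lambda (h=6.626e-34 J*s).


p = h / lambda
= 6.626e-34 / (257.9e-9)
= 6.626e-34 / 2.5790e-07
= 2.5692e-27 kg*m/s

2.5692e-27


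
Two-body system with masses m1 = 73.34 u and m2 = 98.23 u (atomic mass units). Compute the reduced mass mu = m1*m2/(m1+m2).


mu = m1 * m2 / (m1 + m2)
= 73.34 * 98.23 / (73.34 + 98.23)
= 7204.1882 / 171.57
= 41.9898 u

41.9898


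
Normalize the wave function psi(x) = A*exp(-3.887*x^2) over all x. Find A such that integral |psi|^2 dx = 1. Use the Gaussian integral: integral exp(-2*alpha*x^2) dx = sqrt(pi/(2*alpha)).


integral |psi|^2 dx = A^2 * sqrt(pi/(2*alpha)) = 1
A^2 = sqrt(2*alpha/pi)
= sqrt(2 * 3.887 / pi)
= 1.573067
A = sqrt(1.573067)
= 1.2542

1.2542


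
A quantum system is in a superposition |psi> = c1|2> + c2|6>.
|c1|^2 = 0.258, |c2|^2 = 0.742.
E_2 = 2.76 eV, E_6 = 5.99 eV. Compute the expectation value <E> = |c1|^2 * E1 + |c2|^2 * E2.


<E> = |c1|^2 * E1 + |c2|^2 * E2
= 0.258 * 2.76 + 0.742 * 5.99
= 0.7121 + 4.4446
= 5.1567 eV

5.1567


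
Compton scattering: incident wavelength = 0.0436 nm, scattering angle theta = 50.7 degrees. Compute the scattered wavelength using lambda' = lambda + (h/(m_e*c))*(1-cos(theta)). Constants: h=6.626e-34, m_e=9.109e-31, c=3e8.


Compton wavelength: h/(m_e*c) = 2.4247e-12 m
d_lambda = 2.4247e-12 * (1 - cos(50.7 deg))
= 2.4247e-12 * 0.366619
= 8.8894e-13 m = 0.000889 nm
lambda' = 0.0436 + 0.000889
= 0.044489 nm

0.044489


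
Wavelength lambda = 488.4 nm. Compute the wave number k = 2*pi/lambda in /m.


k = 2 * pi / lambda
= 6.2832 / (488.4e-9)
= 6.2832 / 4.8840e-07
= 1.2865e+07 /m

1.2865e+07


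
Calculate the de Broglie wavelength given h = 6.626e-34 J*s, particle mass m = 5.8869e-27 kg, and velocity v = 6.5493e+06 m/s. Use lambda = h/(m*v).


lambda = h / (m * v)
= 6.626e-34 / (5.8869e-27 * 6.5493e+06)
= 6.626e-34 / 3.8555e-20
= 1.7186e-14 m

1.7186e-14


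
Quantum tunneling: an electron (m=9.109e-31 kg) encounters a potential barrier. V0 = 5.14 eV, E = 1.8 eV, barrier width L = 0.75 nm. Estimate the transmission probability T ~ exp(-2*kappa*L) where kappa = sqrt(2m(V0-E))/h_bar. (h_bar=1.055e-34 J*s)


V0 - E = 3.34 eV = 5.3507e-19 J
kappa = sqrt(2 * m * (V0-E)) / h_bar
= sqrt(2 * 9.109e-31 * 5.3507e-19) / 1.055e-34
= 9.3584e+09 /m
2*kappa*L = 2 * 9.3584e+09 * 0.75e-9
= 14.0376
T = exp(-14.0376) = 8.008237e-07

8.008237e-07


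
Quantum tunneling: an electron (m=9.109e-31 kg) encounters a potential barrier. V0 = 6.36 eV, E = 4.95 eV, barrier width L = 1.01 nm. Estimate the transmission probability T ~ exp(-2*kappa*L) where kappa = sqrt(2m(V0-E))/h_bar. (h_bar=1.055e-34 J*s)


V0 - E = 1.41 eV = 2.2588e-19 J
kappa = sqrt(2 * m * (V0-E)) / h_bar
= sqrt(2 * 9.109e-31 * 2.2588e-19) / 1.055e-34
= 6.0805e+09 /m
2*kappa*L = 2 * 6.0805e+09 * 1.01e-9
= 12.2826
T = exp(-12.2826) = 4.631669e-06

4.631669e-06


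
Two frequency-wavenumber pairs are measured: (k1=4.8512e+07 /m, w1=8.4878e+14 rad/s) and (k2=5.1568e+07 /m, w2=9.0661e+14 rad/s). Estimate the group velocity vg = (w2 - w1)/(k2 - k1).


vg = (w2 - w1) / (k2 - k1)
= (9.0661e+14 - 8.4878e+14) / (5.1568e+07 - 4.8512e+07)
= 5.7830e+13 / 3.0560e+06
= 1.8923e+07 m/s

1.8923e+07


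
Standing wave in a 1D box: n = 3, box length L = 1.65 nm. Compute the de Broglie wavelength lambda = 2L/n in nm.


lambda = 2L / n
= 2 * 1.65 / 3
= 3.3 / 3
= 1.1 nm

1.1


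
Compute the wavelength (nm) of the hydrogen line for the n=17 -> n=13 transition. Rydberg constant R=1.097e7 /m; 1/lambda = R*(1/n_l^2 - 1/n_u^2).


1/lambda = R * (1/n_l^2 - 1/n_u^2)
= 1.097e7 * (1/13^2 - 1/17^2)
= 1.097e7 * (0.005917 - 0.00346)
= 1.097e7 * 0.002457
= 2.6953e+04 /m
lambda = 1 / 2.6953e+04 = 37101.9447 nm

37101.9447


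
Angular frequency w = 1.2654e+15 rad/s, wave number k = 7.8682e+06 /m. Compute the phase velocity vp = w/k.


vp = w / k
= 1.2654e+15 / 7.8682e+06
= 1.6082e+08 m/s

1.6082e+08


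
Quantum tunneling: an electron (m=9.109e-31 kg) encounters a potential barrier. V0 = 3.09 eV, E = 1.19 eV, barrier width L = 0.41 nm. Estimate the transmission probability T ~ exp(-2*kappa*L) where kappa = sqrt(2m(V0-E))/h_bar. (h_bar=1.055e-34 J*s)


V0 - E = 1.9 eV = 3.0438e-19 J
kappa = sqrt(2 * m * (V0-E)) / h_bar
= sqrt(2 * 9.109e-31 * 3.0438e-19) / 1.055e-34
= 7.0584e+09 /m
2*kappa*L = 2 * 7.0584e+09 * 0.41e-9
= 5.7879
T = exp(-5.7879) = 3.064461e-03

3.064461e-03


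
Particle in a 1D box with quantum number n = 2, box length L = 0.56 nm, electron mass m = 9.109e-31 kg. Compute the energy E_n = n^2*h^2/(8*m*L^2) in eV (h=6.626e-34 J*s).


E = n^2 * h^2 / (8 * m * L^2)
= 2^2 * (6.626e-34)^2 / (8 * 9.109e-31 * (0.56e-9)^2)
= 4 * 4.3904e-67 / (8 * 9.109e-31 * 3.1360e-19)
= 7.6847e-19 J
= 4.7969 eV

4.7969


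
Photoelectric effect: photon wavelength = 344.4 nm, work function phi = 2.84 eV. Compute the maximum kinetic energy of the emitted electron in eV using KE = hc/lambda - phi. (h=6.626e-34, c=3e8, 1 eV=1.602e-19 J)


E_photon = hc / lambda
= (6.626e-34)(3e8) / (344.4e-9)
= 5.7718e-19 J
= 3.6029 eV
KE = E_photon - phi
= 3.6029 - 2.84
= 0.7629 eV

0.7629


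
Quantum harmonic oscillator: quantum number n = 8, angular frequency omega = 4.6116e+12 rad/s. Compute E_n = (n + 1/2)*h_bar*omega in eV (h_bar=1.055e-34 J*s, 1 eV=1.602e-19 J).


E = (n + 1/2) * h_bar * omega
= (8 + 0.5) * 1.055e-34 * 4.6116e+12
= 8.5 * 4.8652e-22
= 4.1355e-21 J
= 0.0258 eV

0.0258


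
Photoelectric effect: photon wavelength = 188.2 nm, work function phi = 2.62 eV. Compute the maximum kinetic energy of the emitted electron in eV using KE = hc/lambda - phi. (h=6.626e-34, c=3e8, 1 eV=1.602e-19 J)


E_photon = hc / lambda
= (6.626e-34)(3e8) / (188.2e-9)
= 1.0562e-18 J
= 6.5931 eV
KE = E_photon - phi
= 6.5931 - 2.62
= 3.9731 eV

3.9731


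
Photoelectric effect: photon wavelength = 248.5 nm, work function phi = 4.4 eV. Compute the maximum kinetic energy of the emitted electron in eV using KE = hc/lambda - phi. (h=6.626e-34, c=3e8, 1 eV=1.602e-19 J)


E_photon = hc / lambda
= (6.626e-34)(3e8) / (248.5e-9)
= 7.9992e-19 J
= 4.9933 eV
KE = E_photon - phi
= 4.9933 - 4.4
= 0.5933 eV

0.5933


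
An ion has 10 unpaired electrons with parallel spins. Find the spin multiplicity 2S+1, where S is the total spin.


Total spin S = N * (1/2) = 10 * 0.5 = 5.0
Spin multiplicity = 2S + 1
= 2 * 5.0 + 1
= 11

11


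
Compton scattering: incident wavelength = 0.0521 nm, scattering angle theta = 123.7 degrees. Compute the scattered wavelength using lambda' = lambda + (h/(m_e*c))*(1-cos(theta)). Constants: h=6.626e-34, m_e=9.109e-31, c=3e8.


Compton wavelength: h/(m_e*c) = 2.4247e-12 m
d_lambda = 2.4247e-12 * (1 - cos(123.7 deg))
= 2.4247e-12 * 1.554844
= 3.7700e-12 m = 0.00377 nm
lambda' = 0.0521 + 0.00377
= 0.05587 nm

0.05587


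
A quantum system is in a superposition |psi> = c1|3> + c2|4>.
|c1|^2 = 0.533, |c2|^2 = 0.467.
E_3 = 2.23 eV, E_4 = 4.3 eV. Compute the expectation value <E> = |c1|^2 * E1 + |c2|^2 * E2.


<E> = |c1|^2 * E1 + |c2|^2 * E2
= 0.533 * 2.23 + 0.467 * 4.3
= 1.1886 + 2.0081
= 3.1967 eV

3.1967


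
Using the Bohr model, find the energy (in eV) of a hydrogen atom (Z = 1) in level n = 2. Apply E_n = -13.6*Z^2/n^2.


E_n = -13.6 * Z^2 / n^2
= -13.6 * 1^2 / 2^2
= -13.6 * 1 / 4
= -3.4 eV

-3.4


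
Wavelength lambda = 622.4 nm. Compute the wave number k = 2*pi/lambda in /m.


k = 2 * pi / lambda
= 6.2832 / (622.4e-9)
= 6.2832 / 6.2240e-07
= 1.0095e+07 /m

1.0095e+07


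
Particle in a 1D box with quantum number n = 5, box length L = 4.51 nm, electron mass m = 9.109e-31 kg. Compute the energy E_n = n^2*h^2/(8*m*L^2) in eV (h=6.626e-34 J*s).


E = n^2 * h^2 / (8 * m * L^2)
= 5^2 * (6.626e-34)^2 / (8 * 9.109e-31 * (4.51e-9)^2)
= 25 * 4.3904e-67 / (8 * 9.109e-31 * 2.0340e-17)
= 7.4051e-20 J
= 0.4622 eV

0.4622


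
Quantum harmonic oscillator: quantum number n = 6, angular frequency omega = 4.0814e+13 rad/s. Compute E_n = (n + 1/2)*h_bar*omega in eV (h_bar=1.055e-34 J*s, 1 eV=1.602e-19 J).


E = (n + 1/2) * h_bar * omega
= (6 + 0.5) * 1.055e-34 * 4.0814e+13
= 6.5 * 4.3059e-21
= 2.7988e-20 J
= 0.1747 eV

0.1747


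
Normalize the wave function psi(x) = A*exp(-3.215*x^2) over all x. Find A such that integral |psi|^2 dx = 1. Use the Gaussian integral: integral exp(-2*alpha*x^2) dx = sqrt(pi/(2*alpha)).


integral |psi|^2 dx = A^2 * sqrt(pi/(2*alpha)) = 1
A^2 = sqrt(2*alpha/pi)
= sqrt(2 * 3.215 / pi)
= 1.430641
A = sqrt(1.430641)
= 1.1961

1.1961


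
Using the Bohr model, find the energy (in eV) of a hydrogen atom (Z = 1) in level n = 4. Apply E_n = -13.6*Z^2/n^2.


E_n = -13.6 * Z^2 / n^2
= -13.6 * 1^2 / 4^2
= -13.6 * 1 / 16
= -0.85 eV

-0.85


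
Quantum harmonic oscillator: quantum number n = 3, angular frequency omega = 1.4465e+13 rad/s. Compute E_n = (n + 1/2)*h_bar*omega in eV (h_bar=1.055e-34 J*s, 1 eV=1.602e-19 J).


E = (n + 1/2) * h_bar * omega
= (3 + 0.5) * 1.055e-34 * 1.4465e+13
= 3.5 * 1.5261e-21
= 5.3412e-21 J
= 0.0333 eV

0.0333


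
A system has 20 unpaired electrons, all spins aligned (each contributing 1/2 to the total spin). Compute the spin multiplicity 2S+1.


Total spin S = N * (1/2) = 20 * 0.5 = 10.0
Spin multiplicity = 2S + 1
= 2 * 10.0 + 1
= 21

21


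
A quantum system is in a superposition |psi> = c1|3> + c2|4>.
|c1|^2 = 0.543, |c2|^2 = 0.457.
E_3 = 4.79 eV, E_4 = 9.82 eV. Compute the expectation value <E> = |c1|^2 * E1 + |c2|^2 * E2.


<E> = |c1|^2 * E1 + |c2|^2 * E2
= 0.543 * 4.79 + 0.457 * 9.82
= 2.601 + 4.4877
= 7.0887 eV

7.0887


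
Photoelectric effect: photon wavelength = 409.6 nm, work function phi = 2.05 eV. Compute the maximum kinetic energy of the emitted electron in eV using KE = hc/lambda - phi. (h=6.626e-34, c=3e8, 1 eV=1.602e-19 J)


E_photon = hc / lambda
= (6.626e-34)(3e8) / (409.6e-9)
= 4.8530e-19 J
= 3.0294 eV
KE = E_photon - phi
= 3.0294 - 2.05
= 0.9794 eV

0.9794


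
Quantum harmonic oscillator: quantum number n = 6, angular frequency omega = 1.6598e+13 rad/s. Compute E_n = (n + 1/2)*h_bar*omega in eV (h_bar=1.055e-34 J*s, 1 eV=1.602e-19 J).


E = (n + 1/2) * h_bar * omega
= (6 + 0.5) * 1.055e-34 * 1.6598e+13
= 6.5 * 1.7511e-21
= 1.1382e-20 J
= 0.071 eV

0.071


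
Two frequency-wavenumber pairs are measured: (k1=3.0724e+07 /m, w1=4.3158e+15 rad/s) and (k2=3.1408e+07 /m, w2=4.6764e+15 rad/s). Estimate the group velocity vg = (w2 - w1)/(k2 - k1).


vg = (w2 - w1) / (k2 - k1)
= (4.6764e+15 - 4.3158e+15) / (3.1408e+07 - 3.0724e+07)
= 3.6060e+14 / 6.8400e+05
= 5.2719e+08 m/s

5.2719e+08


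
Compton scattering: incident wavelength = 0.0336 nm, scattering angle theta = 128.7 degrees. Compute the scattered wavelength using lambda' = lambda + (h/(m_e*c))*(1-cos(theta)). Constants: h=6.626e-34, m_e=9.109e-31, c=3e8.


Compton wavelength: h/(m_e*c) = 2.4247e-12 m
d_lambda = 2.4247e-12 * (1 - cos(128.7 deg))
= 2.4247e-12 * 1.625243
= 3.9407e-12 m = 0.003941 nm
lambda' = 0.0336 + 0.003941
= 0.037541 nm

0.037541


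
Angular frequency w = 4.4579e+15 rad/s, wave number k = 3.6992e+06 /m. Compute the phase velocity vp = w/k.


vp = w / k
= 4.4579e+15 / 3.6992e+06
= 1.2051e+09 m/s

1.2051e+09


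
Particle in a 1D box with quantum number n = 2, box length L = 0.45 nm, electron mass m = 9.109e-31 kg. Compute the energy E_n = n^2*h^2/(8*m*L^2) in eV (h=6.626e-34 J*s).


E = n^2 * h^2 / (8 * m * L^2)
= 2^2 * (6.626e-34)^2 / (8 * 9.109e-31 * (0.45e-9)^2)
= 4 * 4.3904e-67 / (8 * 9.109e-31 * 2.0250e-19)
= 1.1901e-18 J
= 7.4287 eV

7.4287


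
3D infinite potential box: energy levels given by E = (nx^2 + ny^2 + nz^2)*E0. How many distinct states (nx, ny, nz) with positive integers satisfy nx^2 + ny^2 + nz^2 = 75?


Enumerate all (nx, ny, nz) with nx^2 + ny^2 + nz^2 = 75:
(1,5,7)
(1,7,5)
(5,1,7)
(5,5,5)
(5,7,1)
(7,1,5)
(7,5,1)
Total degeneracy = 7

7


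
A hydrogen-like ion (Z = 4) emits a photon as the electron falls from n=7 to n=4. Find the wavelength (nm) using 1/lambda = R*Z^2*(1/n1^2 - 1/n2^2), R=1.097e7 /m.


1/lambda = R * Z^2 * (1/n1^2 - 1/n2^2)
= 1.097e7 * 4^2 * (1/4^2 - 1/7^2)
= 1.097e7 * 16 * (0.0625 - 0.020408)
= 7.3880e+06 /m
lambda = 1 / 7.3880e+06
= 135.3554 nm

135.3554


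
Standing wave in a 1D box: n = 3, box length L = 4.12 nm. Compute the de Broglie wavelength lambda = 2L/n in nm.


lambda = 2L / n
= 2 * 4.12 / 3
= 8.24 / 3
= 2.7467 nm

2.7467


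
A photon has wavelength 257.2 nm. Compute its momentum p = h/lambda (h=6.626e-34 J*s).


p = h / lambda
= 6.626e-34 / (257.2e-9)
= 6.626e-34 / 2.5720e-07
= 2.5762e-27 kg*m/s

2.5762e-27


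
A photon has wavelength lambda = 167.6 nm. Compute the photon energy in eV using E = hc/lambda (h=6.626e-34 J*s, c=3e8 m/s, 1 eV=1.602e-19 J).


E = hc / lambda
= (6.626e-34)(3e8) / (167.6e-9)
= 1.9878e-25 / 1.6760e-07
= 1.1860e-18 J
Converting to eV: 1.1860e-18 / 1.602e-19
= 7.4035 eV

7.4035


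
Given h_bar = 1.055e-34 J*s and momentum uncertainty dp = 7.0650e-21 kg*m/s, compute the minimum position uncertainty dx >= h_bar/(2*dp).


dx = h_bar / (2 * dp)
= 1.055e-34 / (2 * 7.0650e-21)
= 1.055e-34 / 1.4130e-20
= 7.4664e-15 m

7.4664e-15


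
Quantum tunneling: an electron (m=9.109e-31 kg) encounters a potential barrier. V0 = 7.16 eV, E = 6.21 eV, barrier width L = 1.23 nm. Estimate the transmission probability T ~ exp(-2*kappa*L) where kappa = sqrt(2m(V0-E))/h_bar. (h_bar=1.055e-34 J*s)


V0 - E = 0.95 eV = 1.5219e-19 J
kappa = sqrt(2 * m * (V0-E)) / h_bar
= sqrt(2 * 9.109e-31 * 1.5219e-19) / 1.055e-34
= 4.9910e+09 /m
2*kappa*L = 2 * 4.9910e+09 * 1.23e-9
= 12.278
T = exp(-12.278) = 4.653200e-06

4.653200e-06


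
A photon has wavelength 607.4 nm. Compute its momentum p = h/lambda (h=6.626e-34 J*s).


p = h / lambda
= 6.626e-34 / (607.4e-9)
= 6.626e-34 / 6.0740e-07
= 1.0909e-27 kg*m/s

1.0909e-27


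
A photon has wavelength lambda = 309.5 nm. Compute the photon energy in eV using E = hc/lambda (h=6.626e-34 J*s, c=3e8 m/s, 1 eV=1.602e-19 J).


E = hc / lambda
= (6.626e-34)(3e8) / (309.5e-9)
= 1.9878e-25 / 3.0950e-07
= 6.4226e-19 J
Converting to eV: 6.4226e-19 / 1.602e-19
= 4.0091 eV

4.0091


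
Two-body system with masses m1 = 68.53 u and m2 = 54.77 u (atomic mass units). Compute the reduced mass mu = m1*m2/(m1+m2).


mu = m1 * m2 / (m1 + m2)
= 68.53 * 54.77 / (68.53 + 54.77)
= 3753.3881 / 123.3
= 30.4411 u

30.4411


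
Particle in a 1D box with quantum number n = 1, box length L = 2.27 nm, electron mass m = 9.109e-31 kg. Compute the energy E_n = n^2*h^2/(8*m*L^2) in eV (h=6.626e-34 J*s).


E = n^2 * h^2 / (8 * m * L^2)
= 1^2 * (6.626e-34)^2 / (8 * 9.109e-31 * (2.27e-9)^2)
= 1 * 4.3904e-67 / (8 * 9.109e-31 * 5.1529e-18)
= 1.1692e-20 J
= 0.073 eV

0.073


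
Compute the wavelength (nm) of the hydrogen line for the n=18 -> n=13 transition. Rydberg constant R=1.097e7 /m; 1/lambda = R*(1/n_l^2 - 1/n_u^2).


1/lambda = R * (1/n_l^2 - 1/n_u^2)
= 1.097e7 * (1/13^2 - 1/18^2)
= 1.097e7 * (0.005917 - 0.003086)
= 1.097e7 * 0.002831
= 3.1053e+04 /m
lambda = 1 / 3.1053e+04 = 32202.7818 nm

32202.7818


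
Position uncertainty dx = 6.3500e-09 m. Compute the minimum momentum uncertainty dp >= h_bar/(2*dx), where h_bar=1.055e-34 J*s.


dp = h_bar / (2 * dx)
= 1.055e-34 / (2 * 6.3500e-09)
= 1.055e-34 / 1.2700e-08
= 8.3071e-27 kg*m/s

8.3071e-27


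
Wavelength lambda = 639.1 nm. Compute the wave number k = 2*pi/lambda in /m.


k = 2 * pi / lambda
= 6.2832 / (639.1e-9)
= 6.2832 / 6.3910e-07
= 9.8313e+06 /m

9.8313e+06


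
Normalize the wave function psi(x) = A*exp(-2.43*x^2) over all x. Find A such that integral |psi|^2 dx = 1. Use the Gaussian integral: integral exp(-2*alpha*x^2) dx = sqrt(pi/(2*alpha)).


integral |psi|^2 dx = A^2 * sqrt(pi/(2*alpha)) = 1
A^2 = sqrt(2*alpha/pi)
= sqrt(2 * 2.43 / pi)
= 1.243779
A = sqrt(1.243779)
= 1.1152

1.1152


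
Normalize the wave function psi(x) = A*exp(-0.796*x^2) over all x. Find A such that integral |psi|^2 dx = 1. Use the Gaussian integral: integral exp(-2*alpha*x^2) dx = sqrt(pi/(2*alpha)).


integral |psi|^2 dx = A^2 * sqrt(pi/(2*alpha)) = 1
A^2 = sqrt(2*alpha/pi)
= sqrt(2 * 0.796 / pi)
= 0.711863
A = sqrt(0.711863)
= 0.8437

0.8437


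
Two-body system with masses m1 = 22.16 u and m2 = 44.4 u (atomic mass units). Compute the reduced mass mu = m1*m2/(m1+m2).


mu = m1 * m2 / (m1 + m2)
= 22.16 * 44.4 / (22.16 + 44.4)
= 983.904 / 66.56
= 14.7822 u

14.7822


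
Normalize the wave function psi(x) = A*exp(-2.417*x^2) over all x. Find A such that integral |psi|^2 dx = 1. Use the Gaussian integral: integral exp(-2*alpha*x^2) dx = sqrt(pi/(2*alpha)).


integral |psi|^2 dx = A^2 * sqrt(pi/(2*alpha)) = 1
A^2 = sqrt(2*alpha/pi)
= sqrt(2 * 2.417 / pi)
= 1.240447
A = sqrt(1.240447)
= 1.1138

1.1138


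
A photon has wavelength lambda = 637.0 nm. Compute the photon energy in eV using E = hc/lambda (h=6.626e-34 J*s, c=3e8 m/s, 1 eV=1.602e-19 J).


E = hc / lambda
= (6.626e-34)(3e8) / (637.0e-9)
= 1.9878e-25 / 6.3700e-07
= 3.1206e-19 J
Converting to eV: 3.1206e-19 / 1.602e-19
= 1.9479 eV

1.9479


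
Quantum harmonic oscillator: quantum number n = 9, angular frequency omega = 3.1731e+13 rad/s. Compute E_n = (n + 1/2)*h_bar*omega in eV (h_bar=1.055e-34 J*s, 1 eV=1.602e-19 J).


E = (n + 1/2) * h_bar * omega
= (9 + 0.5) * 1.055e-34 * 3.1731e+13
= 9.5 * 3.3476e-21
= 3.1802e-20 J
= 0.1985 eV

0.1985


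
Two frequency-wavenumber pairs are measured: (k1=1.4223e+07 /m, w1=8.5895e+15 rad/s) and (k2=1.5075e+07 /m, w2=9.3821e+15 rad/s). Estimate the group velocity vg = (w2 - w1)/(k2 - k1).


vg = (w2 - w1) / (k2 - k1)
= (9.3821e+15 - 8.5895e+15) / (1.5075e+07 - 1.4223e+07)
= 7.9260e+14 / 8.5200e+05
= 9.3028e+08 m/s

9.3028e+08


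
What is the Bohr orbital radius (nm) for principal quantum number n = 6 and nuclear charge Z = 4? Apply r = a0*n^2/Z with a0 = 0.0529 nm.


r = a0 * n^2 / Z
= 0.0529 * 6^2 / 4
= 0.0529 * 36 / 4
= 0.4761 nm

0.4761


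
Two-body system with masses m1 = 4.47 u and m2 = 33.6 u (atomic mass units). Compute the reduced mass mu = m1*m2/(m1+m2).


mu = m1 * m2 / (m1 + m2)
= 4.47 * 33.6 / (4.47 + 33.6)
= 150.192 / 38.07
= 3.9452 u

3.9452


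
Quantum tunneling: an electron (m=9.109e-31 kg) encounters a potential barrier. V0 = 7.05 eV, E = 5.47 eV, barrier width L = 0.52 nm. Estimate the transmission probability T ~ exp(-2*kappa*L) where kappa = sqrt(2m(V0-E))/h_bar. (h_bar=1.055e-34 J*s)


V0 - E = 1.58 eV = 2.5312e-19 J
kappa = sqrt(2 * m * (V0-E)) / h_bar
= sqrt(2 * 9.109e-31 * 2.5312e-19) / 1.055e-34
= 6.4366e+09 /m
2*kappa*L = 2 * 6.4366e+09 * 0.52e-9
= 6.6941
T = exp(-6.6941) = 1.238218e-03

1.238218e-03


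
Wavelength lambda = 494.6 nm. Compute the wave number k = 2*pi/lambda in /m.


k = 2 * pi / lambda
= 6.2832 / (494.6e-9)
= 6.2832 / 4.9460e-07
= 1.2704e+07 /m

1.2704e+07


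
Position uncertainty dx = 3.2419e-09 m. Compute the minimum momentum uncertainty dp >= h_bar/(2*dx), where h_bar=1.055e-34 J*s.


dp = h_bar / (2 * dx)
= 1.055e-34 / (2 * 3.2419e-09)
= 1.055e-34 / 6.4838e-09
= 1.6271e-26 kg*m/s

1.6271e-26


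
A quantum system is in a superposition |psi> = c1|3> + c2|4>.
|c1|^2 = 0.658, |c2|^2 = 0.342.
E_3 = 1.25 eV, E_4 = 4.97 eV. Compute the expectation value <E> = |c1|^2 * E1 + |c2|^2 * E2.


<E> = |c1|^2 * E1 + |c2|^2 * E2
= 0.658 * 1.25 + 0.342 * 4.97
= 0.8225 + 1.6997
= 2.5222 eV

2.5222


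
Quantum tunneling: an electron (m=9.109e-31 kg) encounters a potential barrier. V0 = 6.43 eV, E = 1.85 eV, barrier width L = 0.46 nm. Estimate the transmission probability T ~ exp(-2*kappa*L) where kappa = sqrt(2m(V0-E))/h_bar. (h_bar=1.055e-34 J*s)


V0 - E = 4.58 eV = 7.3372e-19 J
kappa = sqrt(2 * m * (V0-E)) / h_bar
= sqrt(2 * 9.109e-31 * 7.3372e-19) / 1.055e-34
= 1.0959e+10 /m
2*kappa*L = 2 * 1.0959e+10 * 0.46e-9
= 10.0821
T = exp(-10.0821) = 4.182275e-05

4.182275e-05


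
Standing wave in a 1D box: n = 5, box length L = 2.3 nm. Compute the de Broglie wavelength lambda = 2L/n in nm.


lambda = 2L / n
= 2 * 2.3 / 5
= 4.6 / 5
= 0.92 nm

0.92


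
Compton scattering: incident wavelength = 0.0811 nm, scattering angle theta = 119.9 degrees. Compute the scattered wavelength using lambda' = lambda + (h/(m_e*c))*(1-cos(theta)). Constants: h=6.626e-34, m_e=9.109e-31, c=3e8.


Compton wavelength: h/(m_e*c) = 2.4247e-12 m
d_lambda = 2.4247e-12 * (1 - cos(119.9 deg))
= 2.4247e-12 * 1.498488
= 3.6334e-12 m = 0.003633 nm
lambda' = 0.0811 + 0.003633
= 0.084733 nm

0.084733


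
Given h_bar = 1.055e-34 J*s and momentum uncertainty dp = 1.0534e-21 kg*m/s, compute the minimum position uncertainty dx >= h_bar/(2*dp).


dx = h_bar / (2 * dp)
= 1.055e-34 / (2 * 1.0534e-21)
= 1.055e-34 / 2.1068e-21
= 5.0076e-14 m

5.0076e-14


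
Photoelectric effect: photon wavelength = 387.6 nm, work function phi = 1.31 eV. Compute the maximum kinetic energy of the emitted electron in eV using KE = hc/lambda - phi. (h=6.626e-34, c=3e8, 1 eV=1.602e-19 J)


E_photon = hc / lambda
= (6.626e-34)(3e8) / (387.6e-9)
= 5.1285e-19 J
= 3.2013 eV
KE = E_photon - phi
= 3.2013 - 1.31
= 1.8913 eV

1.8913


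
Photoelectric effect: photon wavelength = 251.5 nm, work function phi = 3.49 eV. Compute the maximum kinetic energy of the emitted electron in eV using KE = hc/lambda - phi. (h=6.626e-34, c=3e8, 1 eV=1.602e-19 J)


E_photon = hc / lambda
= (6.626e-34)(3e8) / (251.5e-9)
= 7.9038e-19 J
= 4.9337 eV
KE = E_photon - phi
= 4.9337 - 3.49
= 1.4437 eV

1.4437


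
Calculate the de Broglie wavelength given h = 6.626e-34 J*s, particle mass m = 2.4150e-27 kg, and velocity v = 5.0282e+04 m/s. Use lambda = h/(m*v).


lambda = h / (m * v)
= 6.626e-34 / (2.4150e-27 * 5.0282e+04)
= 6.626e-34 / 1.2143e-22
= 5.4566e-12 m

5.4566e-12


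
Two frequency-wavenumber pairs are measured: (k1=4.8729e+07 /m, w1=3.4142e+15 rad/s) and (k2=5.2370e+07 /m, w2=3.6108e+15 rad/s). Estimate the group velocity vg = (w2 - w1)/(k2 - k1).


vg = (w2 - w1) / (k2 - k1)
= (3.6108e+15 - 3.4142e+15) / (5.2370e+07 - 4.8729e+07)
= 1.9660e+14 / 3.6410e+06
= 5.3996e+07 m/s

5.3996e+07


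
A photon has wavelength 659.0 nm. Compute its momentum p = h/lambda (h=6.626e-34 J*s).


p = h / lambda
= 6.626e-34 / (659.0e-9)
= 6.626e-34 / 6.5900e-07
= 1.0055e-27 kg*m/s

1.0055e-27


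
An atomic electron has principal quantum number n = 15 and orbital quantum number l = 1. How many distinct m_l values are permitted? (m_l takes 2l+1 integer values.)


m_l ranges from -l to +l in integer steps
So m_l goes from -1 to +1
Count = 2l + 1 = 2*1 + 1
= 3

3


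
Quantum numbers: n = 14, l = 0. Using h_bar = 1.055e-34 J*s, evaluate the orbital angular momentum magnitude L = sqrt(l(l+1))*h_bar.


L = sqrt(l*(l+1)) * h_bar
= sqrt(0 * 1) * 1.055e-34
= sqrt(0) * 1.055e-34
= 0.0 * 1.055e-34
= 0.0000e+00 J*s

0.0000e+00


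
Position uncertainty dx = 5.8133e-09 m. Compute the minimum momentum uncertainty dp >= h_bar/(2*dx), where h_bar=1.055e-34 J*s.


dp = h_bar / (2 * dx)
= 1.055e-34 / (2 * 5.8133e-09)
= 1.055e-34 / 1.1627e-08
= 9.0740e-27 kg*m/s

9.0740e-27


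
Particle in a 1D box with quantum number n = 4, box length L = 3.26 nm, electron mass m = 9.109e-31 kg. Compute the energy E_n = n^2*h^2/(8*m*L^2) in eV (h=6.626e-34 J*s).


E = n^2 * h^2 / (8 * m * L^2)
= 4^2 * (6.626e-34)^2 / (8 * 9.109e-31 * (3.26e-9)^2)
= 16 * 4.3904e-67 / (8 * 9.109e-31 * 1.0628e-17)
= 9.0704e-20 J
= 0.5662 eV

0.5662


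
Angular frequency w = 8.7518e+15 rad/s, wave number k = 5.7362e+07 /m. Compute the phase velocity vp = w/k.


vp = w / k
= 8.7518e+15 / 5.7362e+07
= 1.5257e+08 m/s

1.5257e+08


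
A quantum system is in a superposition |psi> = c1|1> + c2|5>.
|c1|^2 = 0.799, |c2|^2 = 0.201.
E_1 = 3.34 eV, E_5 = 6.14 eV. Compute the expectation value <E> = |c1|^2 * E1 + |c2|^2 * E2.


<E> = |c1|^2 * E1 + |c2|^2 * E2
= 0.799 * 3.34 + 0.201 * 6.14
= 2.6687 + 1.2341
= 3.9028 eV

3.9028


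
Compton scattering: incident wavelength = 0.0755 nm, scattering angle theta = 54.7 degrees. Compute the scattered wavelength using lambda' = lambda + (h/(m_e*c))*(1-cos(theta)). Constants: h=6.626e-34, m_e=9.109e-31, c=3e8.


Compton wavelength: h/(m_e*c) = 2.4247e-12 m
d_lambda = 2.4247e-12 * (1 - cos(54.7 deg))
= 2.4247e-12 * 0.422142
= 1.0236e-12 m = 0.001024 nm
lambda' = 0.0755 + 0.001024
= 0.076524 nm

0.076524


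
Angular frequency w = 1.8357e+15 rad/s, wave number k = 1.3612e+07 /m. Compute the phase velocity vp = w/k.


vp = w / k
= 1.8357e+15 / 1.3612e+07
= 1.3486e+08 m/s

1.3486e+08


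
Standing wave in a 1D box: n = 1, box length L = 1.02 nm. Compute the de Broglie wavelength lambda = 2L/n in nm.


lambda = 2L / n
= 2 * 1.02 / 1
= 2.04 / 1
= 2.04 nm

2.04


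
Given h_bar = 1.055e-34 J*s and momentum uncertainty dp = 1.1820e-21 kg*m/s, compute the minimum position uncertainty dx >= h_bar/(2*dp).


dx = h_bar / (2 * dp)
= 1.055e-34 / (2 * 1.1820e-21)
= 1.055e-34 / 2.3640e-21
= 4.4628e-14 m

4.4628e-14


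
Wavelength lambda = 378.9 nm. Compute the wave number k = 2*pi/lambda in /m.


k = 2 * pi / lambda
= 6.2832 / (378.9e-9)
= 6.2832 / 3.7890e-07
= 1.6583e+07 /m

1.6583e+07


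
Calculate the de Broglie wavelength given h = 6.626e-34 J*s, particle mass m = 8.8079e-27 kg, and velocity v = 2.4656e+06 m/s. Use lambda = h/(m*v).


lambda = h / (m * v)
= 6.626e-34 / (8.8079e-27 * 2.4656e+06)
= 6.626e-34 / 2.1717e-20
= 3.0511e-14 m

3.0511e-14


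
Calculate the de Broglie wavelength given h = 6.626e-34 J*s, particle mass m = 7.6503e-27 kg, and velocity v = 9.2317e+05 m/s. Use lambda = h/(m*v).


lambda = h / (m * v)
= 6.626e-34 / (7.6503e-27 * 9.2317e+05)
= 6.626e-34 / 7.0625e-21
= 9.3819e-14 m

9.3819e-14


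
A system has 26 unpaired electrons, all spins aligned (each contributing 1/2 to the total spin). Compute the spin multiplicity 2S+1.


Total spin S = N * (1/2) = 26 * 0.5 = 13.0
Spin multiplicity = 2S + 1
= 2 * 13.0 + 1
= 27

27


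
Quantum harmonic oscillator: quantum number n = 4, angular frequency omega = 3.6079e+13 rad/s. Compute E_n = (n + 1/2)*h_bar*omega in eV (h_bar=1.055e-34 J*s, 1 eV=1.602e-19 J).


E = (n + 1/2) * h_bar * omega
= (4 + 0.5) * 1.055e-34 * 3.6079e+13
= 4.5 * 3.8063e-21
= 1.7129e-20 J
= 0.1069 eV

0.1069


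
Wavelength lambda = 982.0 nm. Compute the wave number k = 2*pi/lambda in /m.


k = 2 * pi / lambda
= 6.2832 / (982.0e-9)
= 6.2832 / 9.8200e-07
= 6.3984e+06 /m

6.3984e+06


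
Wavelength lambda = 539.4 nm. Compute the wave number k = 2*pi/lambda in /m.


k = 2 * pi / lambda
= 6.2832 / (539.4e-9)
= 6.2832 / 5.3940e-07
= 1.1648e+07 /m

1.1648e+07


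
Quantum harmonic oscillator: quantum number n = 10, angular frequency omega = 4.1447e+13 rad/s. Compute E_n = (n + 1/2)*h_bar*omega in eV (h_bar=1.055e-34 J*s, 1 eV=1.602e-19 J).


E = (n + 1/2) * h_bar * omega
= (10 + 0.5) * 1.055e-34 * 4.1447e+13
= 10.5 * 4.3727e-21
= 4.5913e-20 J
= 0.2866 eV

0.2866


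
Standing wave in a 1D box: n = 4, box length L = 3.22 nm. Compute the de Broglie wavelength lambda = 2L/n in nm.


lambda = 2L / n
= 2 * 3.22 / 4
= 6.44 / 4
= 1.61 nm

1.61


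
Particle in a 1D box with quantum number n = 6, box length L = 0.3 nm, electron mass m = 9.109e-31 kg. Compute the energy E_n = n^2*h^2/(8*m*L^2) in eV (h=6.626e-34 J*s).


E = n^2 * h^2 / (8 * m * L^2)
= 6^2 * (6.626e-34)^2 / (8 * 9.109e-31 * (0.3e-9)^2)
= 36 * 4.3904e-67 / (8 * 9.109e-31 * 9.0000e-20)
= 2.4099e-17 J
= 150.4318 eV

150.4318


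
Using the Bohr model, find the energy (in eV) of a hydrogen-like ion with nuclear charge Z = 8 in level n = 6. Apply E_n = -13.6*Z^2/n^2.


E_n = -13.6 * Z^2 / n^2
= -13.6 * 8^2 / 6^2
= -13.6 * 64 / 36
= -24.1778 eV

-24.1778


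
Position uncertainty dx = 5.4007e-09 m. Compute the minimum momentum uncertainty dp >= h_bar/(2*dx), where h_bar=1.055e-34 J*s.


dp = h_bar / (2 * dx)
= 1.055e-34 / (2 * 5.4007e-09)
= 1.055e-34 / 1.0801e-08
= 9.7673e-27 kg*m/s

9.7673e-27
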